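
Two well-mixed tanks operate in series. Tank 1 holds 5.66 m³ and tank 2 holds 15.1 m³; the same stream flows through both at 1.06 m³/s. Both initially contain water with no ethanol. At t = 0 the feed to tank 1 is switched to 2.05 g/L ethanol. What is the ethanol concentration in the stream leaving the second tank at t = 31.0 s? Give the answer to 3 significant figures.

Time constants: τᵢ = Vᵢ/Q for each well-mixed tank.
τ₁ = 5.66/1.06 = 5.3396 s; τ₂ = 15.1/1.06 = 14.245 s.
Tank 1: C₁ = C_in(1 − e^(−t/τ₁)). Tank 2 (τ₁ ≠ τ₂): C₂ = C_in[1 − (τ₁ e^(−t/τ₁) − τ₂ e^(−t/τ₂))/(τ₁ − τ₂)].
At t = 31.0: e^(−t/τ₁) = 0.0030105, e^(−t/τ₂) = 0.11348.
C₂ = 2.05·[1 − (5.3396·0.0030105 − 14.245·0.11348)/(-8.9057)] = 2.05·0.82029 = 1.6816 g/L.

1.68 g/L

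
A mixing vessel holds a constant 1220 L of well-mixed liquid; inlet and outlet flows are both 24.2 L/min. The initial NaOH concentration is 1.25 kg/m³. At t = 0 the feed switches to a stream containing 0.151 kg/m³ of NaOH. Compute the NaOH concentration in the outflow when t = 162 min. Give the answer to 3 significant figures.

0.195 kg/m³

Accumulation = in − out for the solute gives V dC/dt = Q(C_in − C).
So dC/dt = (C_in − C)/τ with τ = V/Q = 1220/24.2 = 50.413 min.
Solution: C(t) = C_in + (C₀ − C_in) e^(−t/τ).
C(162) = 0.151 + (1.25 − 0.151)·e^(−162/50.413) = 0.151 + (1.0990)·0.040218 = 0.19520 kg/m³.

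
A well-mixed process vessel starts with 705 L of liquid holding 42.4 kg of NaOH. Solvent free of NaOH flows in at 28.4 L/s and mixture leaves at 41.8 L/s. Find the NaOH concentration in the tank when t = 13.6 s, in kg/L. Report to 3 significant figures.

0.0319 kg/L

Let m(t) be the amount of NaOH. Volume: V(t) = V₀ + (Q_in − Q_out) t = 705 − 13.400 t; V(13.6) = 522.76 L.
Solute balance: dm/dt = 0 − Q_out C = −Q_out m/V(t).
dm/m = −Q_out dt/(V₀ − 13.400 t); integrating gives ln(m/m₀) = −(Q_out/(Q_in−Q_out)) ln(V/V₀).
m = m₀ (V₀/V)^(Q_out/(Q_in−Q_out)) = 42.4 × (705/522.76)^(-3.1194) = 16.680 kg.
C = m/V = 16.680/522.76 = 0.031908 kg/L.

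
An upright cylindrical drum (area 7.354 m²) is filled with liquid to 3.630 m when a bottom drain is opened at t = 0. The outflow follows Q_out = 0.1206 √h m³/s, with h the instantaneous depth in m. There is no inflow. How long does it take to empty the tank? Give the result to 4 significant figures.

With no inflow, A dh/dt = −0.1206 √h.
∫ h^(−1/2) dh = −(0.1206/A) ∫ dt, giving 2√h = 2√h₀ − (0.1206/A) t.
Set h = 0: 2√h₀ = (0.1206/A) t_empty ⇒ t_empty = 2A√h₀/0.1206.
t_empty = 2·7.354·√3.630/0.1206 = 14.7080·1.90526/0.1206 = 232.359 s.

232.4 s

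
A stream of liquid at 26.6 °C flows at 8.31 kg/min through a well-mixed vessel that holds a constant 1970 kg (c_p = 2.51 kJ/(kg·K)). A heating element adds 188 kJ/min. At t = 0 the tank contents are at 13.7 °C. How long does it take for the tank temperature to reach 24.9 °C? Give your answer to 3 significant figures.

170 min

Heat balance on the well-mixed liquid: M c_p dT/dt = ṁ c_p (T_in − T) + 188.
τ = M/ṁ = 237.06 min; T_ss = T_in + Q̇/(ṁ c_p) = 35.613 °C.
T(t) = T_ss + (T₀ − T_ss) e^(−t/τ). Set T = 24.9:
e^(−t/τ) = (24.9 − 35.613)/(13.7 − 35.613) = 0.48889
t = −237.06 · ln(0.48889) = 169.64 min.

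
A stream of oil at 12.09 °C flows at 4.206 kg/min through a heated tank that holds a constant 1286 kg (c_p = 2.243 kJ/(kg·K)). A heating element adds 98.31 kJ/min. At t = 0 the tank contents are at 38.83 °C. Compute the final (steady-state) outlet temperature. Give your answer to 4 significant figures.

Heat balance on the well-mixed liquid: M c_p dT/dt = ṁ c_p (T_in − T) + 98.31.
At steady state dT/dt = 0 ⇒ T_ss = T_in + Q̇/(ṁ c_p) = 12.09 + 98.31/(4.206·2.243) = 22.5108 °C.

22.51 °C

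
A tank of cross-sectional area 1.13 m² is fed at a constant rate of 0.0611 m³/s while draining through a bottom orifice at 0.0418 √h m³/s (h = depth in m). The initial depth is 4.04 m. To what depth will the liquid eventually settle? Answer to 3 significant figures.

Level balance: A dh/dt = 0.0611 − 0.0418 √h. Setting dh/dt = 0:
Q_in = 0.0418 √h_ss ⇒ √h_ss = 0.0611/0.0418 = 1.4617.
h_ss = 1.4617² = 2.1366 m. (Since h₀ = 4.04 m > h_ss, the level will fall toward this value.)

2.14 m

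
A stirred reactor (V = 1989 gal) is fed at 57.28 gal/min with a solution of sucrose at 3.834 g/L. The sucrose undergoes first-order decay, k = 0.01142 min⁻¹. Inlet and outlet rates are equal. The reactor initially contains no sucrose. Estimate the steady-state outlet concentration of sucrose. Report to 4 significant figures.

2.745 g/L

V dC/dt = Q(C_in − C) − k V C.
At steady state: 0 = Q C_in − (Q + kV) C_ss, so C_ss = Q C_in/(Q + kV).
C_ss = 57.28·3.834/(57.28 + 0.01142·1989) = 219.612/79.9944 = 2.74534 g/L.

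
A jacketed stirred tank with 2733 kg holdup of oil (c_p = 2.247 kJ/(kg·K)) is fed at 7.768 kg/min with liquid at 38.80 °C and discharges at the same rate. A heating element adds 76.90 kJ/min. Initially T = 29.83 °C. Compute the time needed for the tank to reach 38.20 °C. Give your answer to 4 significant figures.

M c_p dT/dt = ṁ c_p (T_in − T) + Q̇.
τ = M/ṁ = 351.828 min; T_ss = T_in + Q̇/(ṁ c_p) = 43.2057 °C.
T(t) = T_ss + (T₀ − T_ss) e^(−t/τ). Set T = 38.20:
e^(−t/τ) = (38.20 − 43.2057)/(29.83 − 43.2057) = 0.374238
t = −351.828 · ln(0.374238) = 345.799 min.

345.8 min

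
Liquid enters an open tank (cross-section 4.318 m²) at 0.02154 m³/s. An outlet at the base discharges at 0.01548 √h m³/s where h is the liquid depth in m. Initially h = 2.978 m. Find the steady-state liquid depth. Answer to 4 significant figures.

Level balance: A dh/dt = 0.02154 − 0.01548 √h. Setting dh/dt = 0:
Q_in = 0.01548 √h_ss ⇒ √h_ss = 0.02154/0.01548 = 1.39147.
h_ss = 1.39147² = 1.93620 m. (Since h₀ = 2.978 m > h_ss, the level will fall toward this value.)

1.936 m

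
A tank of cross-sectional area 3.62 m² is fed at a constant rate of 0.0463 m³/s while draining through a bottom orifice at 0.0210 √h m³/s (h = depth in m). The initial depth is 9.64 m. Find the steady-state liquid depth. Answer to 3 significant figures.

A dh/dt = Q_in − 0.0210 √h. Steady state requires inflow = outflow:
Q_in = 0.0210 √h_ss ⇒ √h_ss = 0.0463/0.0210 = 2.2048.
h_ss = 2.2048² = 4.8610 m. (Since h₀ = 9.64 m > h_ss, the level will fall toward this value.)

4.86 m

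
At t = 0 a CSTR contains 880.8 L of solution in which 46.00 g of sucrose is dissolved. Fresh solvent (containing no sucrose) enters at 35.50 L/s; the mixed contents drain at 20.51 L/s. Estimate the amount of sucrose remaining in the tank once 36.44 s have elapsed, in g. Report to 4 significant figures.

23.77 g

Let m(t) be the amount of sucrose. Volume: V(t) = V₀ + (Q_in − Q_out) t = 880.8 + 14.9900 t; V(36.44) = 1427.04 L.
Species balance (pure solvent in): dm/dt = −Q_out · m/V(t).
dm/m = −Q_out dt/(V₀ + 14.9900 t); integrating gives ln(m/m₀) = −(Q_out/(Q_in−Q_out)) ln(V/V₀).
m = m₀ (V₀/V)^(Q_out/(Q_in−Q_out)) = 46.00 × (880.8/1427.04)^(1.36825) = 23.7701 g.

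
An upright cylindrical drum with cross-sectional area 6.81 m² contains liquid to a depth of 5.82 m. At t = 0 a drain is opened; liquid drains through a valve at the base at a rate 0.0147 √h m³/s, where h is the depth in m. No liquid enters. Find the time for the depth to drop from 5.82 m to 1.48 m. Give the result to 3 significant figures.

1110 s

With no inflow, A dh/dt = −0.0147 √h.
∫ h^(−1/2) dh = −(0.0147/A) ∫ dt, giving 2√h = 2√h₀ − (0.0147/A) t.
t = 2A(√h₀ − √h)/0.0147 = 2·6.81·(√5.82 − √1.48)/0.0147
  = 13.620 × (2.4125 − 1.2166) / 0.0147 = 1108.1 s.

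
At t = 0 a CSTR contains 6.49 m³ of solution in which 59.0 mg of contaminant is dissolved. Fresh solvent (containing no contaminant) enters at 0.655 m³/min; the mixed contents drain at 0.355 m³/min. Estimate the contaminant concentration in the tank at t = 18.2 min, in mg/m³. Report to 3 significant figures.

2.40 mg/m³

Total volume: dV/dt = Q_in − Q_out = 0.30000 m³/min, so V(t) = 6.49 + 0.30000 t and V(18.2) = 11.950 m³.
Solute balance: dm/dt = 0 − Q_out C = −Q_out m/V(t).
Separate: dm/m = −Q_out dt/V(t) ⇒ ln(m/m₀) = −(Q_out/(Q_in−Q_out)) ln(V/V₀).
m = m₀ (V₀/V)^(Q_out/(Q_in−Q_out)) = 59.0 × (6.49/11.950)^(1.1833) = 28.650 mg.
C = m/V = 28.650/11.950 = 2.3975 mg/m³.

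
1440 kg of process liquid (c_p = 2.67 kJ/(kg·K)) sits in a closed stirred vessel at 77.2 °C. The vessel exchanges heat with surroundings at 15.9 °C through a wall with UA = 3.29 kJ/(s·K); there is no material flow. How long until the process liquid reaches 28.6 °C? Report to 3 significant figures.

1840 s

Heat balance on the well-mixed liquid: M c_p dT/dt = −UA(T − T_amb).
τ = M c_p/UA = 1168.6 s; T_ss = T_amb = 15.900 °C.
T(t) = T_ss + (T₀ − T_ss)e^(−t/τ); set T = 28.6:
t = −τ ln[(T − T_ss)/(T₀ − T_ss)] = −1168.6 · ln(0.20718) = 1839.6 s.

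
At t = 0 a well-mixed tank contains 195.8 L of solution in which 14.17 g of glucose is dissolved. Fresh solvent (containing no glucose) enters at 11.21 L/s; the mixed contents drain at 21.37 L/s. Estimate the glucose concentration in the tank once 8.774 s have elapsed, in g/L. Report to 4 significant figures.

0.03702 g/L

Total volume: dV/dt = Q_in − Q_out = -10.1600 L/s, so V(t) = 195.8 − 10.1600 t and V(8.774) = 106.656 L.
Species balance (pure solvent in): dm/dt = −Q_out · m/V(t).
Separate: dm/m = −Q_out dt/V(t) ⇒ ln(m/m₀) = −(Q_out/(Q_in−Q_out)) ln(V/V₀).
m = m₀ (V₀/V)^(Q_out/(Q_in−Q_out)) = 14.17 × (195.8/106.656)^(-2.10335) = 3.94867 g.
C = m/V = 3.94867/106.656 = 0.0370224 g/L.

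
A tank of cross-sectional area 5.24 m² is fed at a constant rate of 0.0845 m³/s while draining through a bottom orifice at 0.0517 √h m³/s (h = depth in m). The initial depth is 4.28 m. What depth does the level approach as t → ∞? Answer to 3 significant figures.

2.67 m

A dh/dt = Q_in − 0.0517 √h. Steady state requires inflow = outflow:
Q_in = 0.0517 √h_ss ⇒ √h_ss = 0.0845/0.0517 = 1.6344.
h_ss = 1.6344² = 2.6714 m. (Since h₀ = 4.28 m > h_ss, the level will fall toward this value.)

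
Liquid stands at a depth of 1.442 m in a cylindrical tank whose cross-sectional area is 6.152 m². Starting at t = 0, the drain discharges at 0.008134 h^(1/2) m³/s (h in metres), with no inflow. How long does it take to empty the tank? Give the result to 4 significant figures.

A dh/dt = −Q_out = −0.008134 √h.
Separate and integrate: 2(√h − √h₀) = −(0.008134/A) t.
Tank is empty when √h = 0: t_empty = 2A√h₀/0.008134.
t_empty = 2·6.152·√1.442/0.008134 = 12.3040·1.20083/0.008134 = 1816.46 s.

1816 s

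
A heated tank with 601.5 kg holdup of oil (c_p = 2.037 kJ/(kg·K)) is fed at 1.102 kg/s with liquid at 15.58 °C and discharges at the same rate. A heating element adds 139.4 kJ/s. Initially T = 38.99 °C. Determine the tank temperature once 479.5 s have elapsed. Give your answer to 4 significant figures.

61.61 °C

Unsteady energy balance on the tank contents: M c_p dT/dt = ṁ c_p (T_in − T) + 139.4.
τ = M/ṁ = 545.826 s; T_ss = T_in + Q̇/(ṁ c_p) = 15.58 + 139.4/(1.102·2.037) = 77.6798 °C.
Integrating: T(t) = T_ss + (T₀ − T_ss) e^(−t/τ).
T(479.5) = 77.6798 + (-38.6898)·e^(−479.5/545.826) = 77.6798 + (-38.6898)·0.415412 = 61.6076 °C.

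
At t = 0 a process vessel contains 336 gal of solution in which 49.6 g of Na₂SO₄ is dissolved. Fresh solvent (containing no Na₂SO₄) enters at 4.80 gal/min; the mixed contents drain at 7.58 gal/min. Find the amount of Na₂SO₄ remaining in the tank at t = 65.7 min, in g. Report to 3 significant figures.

Total volume: dV/dt = Q_in − Q_out = -2.7800 gal/min, so V(t) = 336 − 2.7800 t and V(65.7) = 153.35 gal.
Solute balance: dm/dt = 0 − Q_out C = −Q_out m/V(t).
Separate: dm/m = −Q_out dt/V(t) ⇒ ln(m/m₀) = −(Q_out/(Q_in−Q_out)) ln(V/V₀).
m = m₀ (V₀/V)^(Q_out/(Q_in−Q_out)) = 49.6 × (336/153.35)^(-2.7266) = 5.8435 g.

5.84 g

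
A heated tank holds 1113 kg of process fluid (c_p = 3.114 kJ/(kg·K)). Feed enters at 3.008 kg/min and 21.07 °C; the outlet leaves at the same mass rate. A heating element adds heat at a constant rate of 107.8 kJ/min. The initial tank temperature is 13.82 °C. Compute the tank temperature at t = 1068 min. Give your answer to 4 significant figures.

Unsteady energy balance on the tank contents: M c_p dT/dt = ṁ c_p (T_in − T) + 107.8.
Rearrange: dT/dt = (T_ss − T)/τ with τ = M/ṁ = 370.013 min and T_ss = T_in + Q̇/(ṁ c_p) = 32.5786 °C.
T approaches T_ss exponentially: T(t) = T_ss + (T₀ − T_ss) e^(−t/τ).
T(1068) = 32.5786 + (-18.7586)·e^(−1068/370.013) = 32.5786 + (-18.7586)·0.0557776 = 31.5323 °C.

31.53 °C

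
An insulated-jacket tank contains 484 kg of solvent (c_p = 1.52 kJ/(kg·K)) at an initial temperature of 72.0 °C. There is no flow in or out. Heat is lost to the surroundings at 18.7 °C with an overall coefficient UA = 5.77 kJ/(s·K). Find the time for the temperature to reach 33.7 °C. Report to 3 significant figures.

M c_p dT/dt = −UA(T − T_amb).
τ = M c_p/UA = 127.50 s; T_ss = T_amb = 18.700 °C.
T(t) = T_ss + (T₀ − T_ss)e^(−t/τ); set T = 33.7:
t = −τ ln[(T − T_ss)/(T₀ − T_ss)] = −127.50 · ln(0.28143) = 161.66 s.

162 s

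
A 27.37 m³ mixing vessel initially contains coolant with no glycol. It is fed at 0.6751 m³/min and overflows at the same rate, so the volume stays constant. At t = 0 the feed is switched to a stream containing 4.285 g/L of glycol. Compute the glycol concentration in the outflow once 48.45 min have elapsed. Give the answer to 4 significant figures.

Transient balance on the dissolved component: V dC/dt = Q(C_in − C).
Rewrite as dC/dt + C/τ = C_in/τ, τ = V/Q = 40.5421 min.
This is linear first-order; C(t) = C_in + (C₀ − C_in) e^(−t/τ).
C(48.45) = 4.285 + (0 − 4.285)·e^(−48.45/40.5421) = 4.285 + (-4.28500)·0.302688 = 2.98798 g/L.

2.988 g/L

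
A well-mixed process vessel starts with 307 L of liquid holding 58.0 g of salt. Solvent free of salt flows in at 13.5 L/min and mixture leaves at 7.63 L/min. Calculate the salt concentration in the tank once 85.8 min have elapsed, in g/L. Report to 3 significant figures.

Total volume: dV/dt = Q_in − Q_out = 5.8700 L/min, so V(t) = 307 + 5.8700 t and V(85.8) = 810.65 L.
No salt enters, so dm/dt = −Q_out · (m/V).
dm/m = −Q_out dt/(V₀ + 5.8700 t); integrating gives ln(m/m₀) = −(Q_out/(Q_in−Q_out)) ln(V/V₀).
m = m₀ (V₀/V)^(Q_out/(Q_in−Q_out)) = 58.0 × (307/810.65)^(1.2998) = 16.417 g.
C = m/V = 16.417/810.65 = 0.020252 g/L.

0.0203 g/L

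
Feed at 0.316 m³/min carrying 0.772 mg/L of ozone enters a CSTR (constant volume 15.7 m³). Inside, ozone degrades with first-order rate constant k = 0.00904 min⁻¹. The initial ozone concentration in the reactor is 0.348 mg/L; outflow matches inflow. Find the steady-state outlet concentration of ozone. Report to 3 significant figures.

0.533 mg/L

Species balance: V dC/dt = Q C_in − Q C − k V C.
Steady state (dC/dt = 0): C_ss = Q C_in/(Q + kV) = C_in/(1 + kV/Q).
C_ss = 0.316·0.772/(0.316 + 0.00904·15.7) = 0.24395/0.45793 = 0.53273 mg/L.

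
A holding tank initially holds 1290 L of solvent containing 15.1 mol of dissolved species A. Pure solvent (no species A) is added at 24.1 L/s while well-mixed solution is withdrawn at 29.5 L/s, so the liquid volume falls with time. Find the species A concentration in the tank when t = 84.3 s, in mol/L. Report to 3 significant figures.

Total volume: dV/dt = Q_in − Q_out = -5.4000 L/s, so V(t) = 1290 − 5.4000 t and V(84.3) = 834.78 L.
Solute balance: dm/dt = 0 − Q_out C = −Q_out m/V(t).
Separate: dm/m = −Q_out dt/V(t) ⇒ ln(m/m₀) = −(Q_out/(Q_in−Q_out)) ln(V/V₀).
m = m₀ (V₀/V)^(Q_out/(Q_in−Q_out)) = 15.1 × (1290/834.78)^(-5.4630) = 1.4008 mol.
C = m/V = 1.4008/834.78 = 0.0016781 mol/L.

0.00168 mol/L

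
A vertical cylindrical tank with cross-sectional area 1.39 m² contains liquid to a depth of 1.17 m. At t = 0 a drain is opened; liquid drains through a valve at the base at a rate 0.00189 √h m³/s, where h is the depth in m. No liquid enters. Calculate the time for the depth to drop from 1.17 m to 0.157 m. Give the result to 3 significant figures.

1010 s

With no inflow, A dh/dt = −0.00189 √h.
Separate and integrate: 2(√h − √h₀) = −(0.00189/A) t.
t = 2A(√h₀ − √h)/0.00189 = 2·1.39·(√1.17 − √0.157)/0.00189
  = 2.7800 × (1.0817 − 0.39623) / 0.00189 = 1008.2 s.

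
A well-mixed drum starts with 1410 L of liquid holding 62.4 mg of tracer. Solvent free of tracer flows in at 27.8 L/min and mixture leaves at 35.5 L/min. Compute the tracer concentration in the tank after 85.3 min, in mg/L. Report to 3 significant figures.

0.00460 mg/L

Total volume: dV/dt = Q_in − Q_out = -7.7000 L/min, so V(t) = 1410 − 7.7000 t and V(85.3) = 753.19 L.
Solute balance: dm/dt = 0 − Q_out C = −Q_out m/V(t).
Separate: dm/m = −Q_out dt/V(t) ⇒ ln(m/m₀) = −(Q_out/(Q_in−Q_out)) ln(V/V₀).
m = m₀ (V₀/V)^(Q_out/(Q_in−Q_out)) = 62.4 × (1410/753.19)^(-4.6104) = 3.4650 mg.
C = m/V = 3.4650/753.19 = 0.0046005 mg/L.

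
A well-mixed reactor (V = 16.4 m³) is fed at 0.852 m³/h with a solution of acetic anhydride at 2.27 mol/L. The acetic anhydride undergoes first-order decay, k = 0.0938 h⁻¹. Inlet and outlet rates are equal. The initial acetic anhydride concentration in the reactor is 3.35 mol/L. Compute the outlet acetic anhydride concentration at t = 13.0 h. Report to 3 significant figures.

1.19 mol/L

V dC/dt = Q(C_in − C) − k V C.
This is linear with rate a = Q/V + k = 0.14575 h⁻¹.
C_ss = Q C_in/(Q + kV) = 0.80911 mol/L; C(t) = C_ss + (C₀ − C_ss) e^(−a t).
C(13.0) = 0.80911 + (2.5409)·e^(−0.14575·13.0) = 0.80911 + (2.5409)·0.15035 = 1.1911 mol/L.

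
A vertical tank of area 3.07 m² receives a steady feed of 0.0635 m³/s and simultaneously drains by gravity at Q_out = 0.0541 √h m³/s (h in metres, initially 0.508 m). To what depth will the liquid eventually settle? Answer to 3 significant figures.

Accumulation of liquid (constant cross-section A): A dh/dt = Q_in − 0.0541 √h. At steady state dh/dt = 0:
Q_in = 0.0541 √h_ss ⇒ √h_ss = 0.0635/0.0541 = 1.1738.
h_ss = 1.1738² = 1.3777 m. (Since h₀ = 0.508 m < h_ss, the level will rise toward this value.)

1.38 m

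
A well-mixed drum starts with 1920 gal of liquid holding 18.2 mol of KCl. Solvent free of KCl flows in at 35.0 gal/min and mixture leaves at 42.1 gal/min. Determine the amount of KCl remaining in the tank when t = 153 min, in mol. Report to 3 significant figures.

Total volume: dV/dt = Q_in − Q_out = -7.1000 gal/min, so V(t) = 1920 − 7.1000 t and V(153) = 833.70 gal.
No KCl enters, so dm/dt = −Q_out · (m/V).
dm/m = −Q_out dt/(V₀ − 7.1000 t); integrating gives ln(m/m₀) = −(Q_out/(Q_in−Q_out)) ln(V/V₀).
m = m₀ (V₀/V)^(Q_out/(Q_in−Q_out)) = 18.2 × (1920/833.70)^(-5.9296) = 0.12937 mol.

0.129 mol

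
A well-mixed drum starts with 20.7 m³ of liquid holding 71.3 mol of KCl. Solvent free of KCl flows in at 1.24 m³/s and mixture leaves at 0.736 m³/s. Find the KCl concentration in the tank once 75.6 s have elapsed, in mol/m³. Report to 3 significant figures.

0.264 mol/m³

Let m(t) be the amount of KCl. Volume: V(t) = V₀ + (Q_in − Q_out) t = 20.7 + 0.50400 t; V(75.6) = 58.802 m³.
No KCl enters, so dm/dt = −Q_out · (m/V).
Separate: dm/m = −Q_out dt/V(t) ⇒ ln(m/m₀) = −(Q_out/(Q_in−Q_out)) ln(V/V₀).
m = m₀ (V₀/V)^(Q_out/(Q_in−Q_out)) = 71.3 × (20.7/58.802)^(1.4603) = 15.522 mol.
C = m/V = 15.522/58.802 = 0.26397 mol/m³.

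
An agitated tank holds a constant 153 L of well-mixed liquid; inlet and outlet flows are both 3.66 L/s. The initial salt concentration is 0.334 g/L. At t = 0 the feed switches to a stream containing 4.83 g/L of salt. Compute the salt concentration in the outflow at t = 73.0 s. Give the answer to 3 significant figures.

Transient balance on the dissolved component: V dC/dt = Q(C_in − C).
Time constant τ = V/Q = 153/3.66 = 41.803 s.
Solution: C(t) = C_in + (C₀ − C_in) e^(−t/τ).
C(73.0) = 4.83 + (0.334 − 4.83)·e^(−73.0/41.803) = 4.83 + (-4.4960)·0.17442 = 4.0458 g/L.

4.05 g/L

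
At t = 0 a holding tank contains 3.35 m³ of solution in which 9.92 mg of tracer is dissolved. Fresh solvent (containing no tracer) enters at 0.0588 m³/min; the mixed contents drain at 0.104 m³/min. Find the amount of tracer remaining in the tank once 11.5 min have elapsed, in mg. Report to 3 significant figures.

Let m(t) be the amount of tracer. Volume: V(t) = V₀ + (Q_in − Q_out) t = 3.35 − 0.045200 t; V(11.5) = 2.8302 m³.
No tracer enters, so dm/dt = −Q_out · (m/V).
dm/m = −Q_out dt/(V₀ − 0.045200 t); integrating gives ln(m/m₀) = −(Q_out/(Q_in−Q_out)) ln(V/V₀).
m = m₀ (V₀/V)^(Q_out/(Q_in−Q_out)) = 9.92 × (3.35/2.8302)^(-2.3009) = 6.7301 mg.

6.73 mg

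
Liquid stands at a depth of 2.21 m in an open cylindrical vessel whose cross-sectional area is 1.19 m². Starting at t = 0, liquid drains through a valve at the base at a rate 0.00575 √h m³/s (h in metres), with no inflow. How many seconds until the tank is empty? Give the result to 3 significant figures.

Mass balance (ρ constant): A dh/dt = −0.00575 √h.
This is separable: 2 d(√h)/dt = −0.00575/A, so √h = √h₀ − (0.00575/(2A)) t.
Tank is empty when √h = 0: t_empty = 2A√h₀/0.00575.
t_empty = 2·1.19·√2.21/0.00575 = 2.3800·1.4866/0.00575 = 615.33 s.

615 s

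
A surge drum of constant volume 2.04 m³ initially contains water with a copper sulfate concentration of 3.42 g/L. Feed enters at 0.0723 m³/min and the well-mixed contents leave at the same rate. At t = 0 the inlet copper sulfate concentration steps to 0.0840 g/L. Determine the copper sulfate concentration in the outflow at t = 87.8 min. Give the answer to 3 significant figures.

0.233 g/L

Mass balance on the solute (V constant): V dC/dt = Q(C_in − C).
Rewrite as dC/dt + C/τ = C_in/τ, τ = V/Q = 28.216 min.
This is linear first-order; C(t) = C_in + (C₀ − C_in) e^(−t/τ).
C(87.8) = 0.0840 + (3.42 − 0.0840)·e^(−87.8/28.216) = 0.0840 + (3.3360)·0.044524 = 0.23253 g/L.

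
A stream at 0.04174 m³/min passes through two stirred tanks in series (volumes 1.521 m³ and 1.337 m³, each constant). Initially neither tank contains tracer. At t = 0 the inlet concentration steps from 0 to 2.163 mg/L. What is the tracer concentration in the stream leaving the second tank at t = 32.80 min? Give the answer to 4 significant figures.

Each tank obeys Vᵢ dCᵢ/dt = Q(Cᵢ₋₁ − Cᵢ), so τᵢ = Vᵢ/Q.
τ₁ = 1.521/0.04174 = 36.4399 min; τ₂ = 1.337/0.04174 = 32.0316 min.
Tank 1: C₁ = C_in(1 − e^(−t/τ₁)). Tank 2 (τ₁ ≠ τ₂): C₂ = C_in[1 − (τ₁ e^(−t/τ₁) − τ₂ e^(−t/τ₂))/(τ₁ − τ₂)].
At t = 32.80: e^(−t/τ₁) = 0.406524, e^(−t/τ₂) = 0.359160.
C₂ = 2.163·[1 − (36.4399·0.406524 − 32.0316·0.359160)/(4.40824)] = 2.163·0.249315 = 0.539269 mg/L.

0.5393 mg/L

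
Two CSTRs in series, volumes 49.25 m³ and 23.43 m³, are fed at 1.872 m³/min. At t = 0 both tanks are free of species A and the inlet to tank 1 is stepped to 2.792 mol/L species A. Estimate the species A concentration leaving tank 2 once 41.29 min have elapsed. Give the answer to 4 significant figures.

Time constants: τᵢ = Vᵢ/Q for each well-mixed tank.
τ₁ = 49.25/1.872 = 26.3088 min; τ₂ = 23.43/1.872 = 12.5160 min.
Solving the cascade with C₁(0)=C₂(0)=0 gives C₂(t) = C_in[1 − (τ₁ e^(−t/τ₁) − τ₂ e^(−t/τ₂))/(τ₁ − τ₂)].
At t = 41.29: e^(−t/τ₁) = 0.208162, e^(−t/τ₂) = 0.0369212.
C₂ = 2.792·[1 − (26.3088·0.208162 − 12.5160·0.0369212)/(13.7927)] = 2.792·0.636448 = 1.77696 mol/L.

1.777 mol/L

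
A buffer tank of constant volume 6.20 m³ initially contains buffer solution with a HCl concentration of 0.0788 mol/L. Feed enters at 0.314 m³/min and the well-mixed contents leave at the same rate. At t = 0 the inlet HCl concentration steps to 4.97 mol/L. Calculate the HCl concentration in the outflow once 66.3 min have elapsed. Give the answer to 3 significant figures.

Mass balance on the solute (V constant): V dC/dt = Q(C_in − C).
Rewrite as dC/dt + C/τ = C_in/τ, τ = V/Q = 19.745 min.
C approaches C_in exponentially: C(t) = C_in + (C₀ − C_in) e^(−t/τ).
C(66.3) = 4.97 + (0.0788 − 4.97)·e^(−66.3/19.745) = 4.97 + (-4.8912)·0.034813 = 4.7997 mol/L.

4.80 mol/L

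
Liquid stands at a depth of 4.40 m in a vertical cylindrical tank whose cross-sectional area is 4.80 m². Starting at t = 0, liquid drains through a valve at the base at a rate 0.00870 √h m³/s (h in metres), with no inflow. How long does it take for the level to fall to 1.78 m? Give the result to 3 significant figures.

With no inflow, A dh/dt = −0.00870 √h.
Separate and integrate: 2(√h − √h₀) = −(0.00870/A) t.
t = 2A(√h₀ − √h)/0.00870 = 2·4.80·(√4.40 − √1.78)/0.00870
  = 9.6000 × (2.0976 − 1.3342) / 0.00870 = 842.43 s.

842 s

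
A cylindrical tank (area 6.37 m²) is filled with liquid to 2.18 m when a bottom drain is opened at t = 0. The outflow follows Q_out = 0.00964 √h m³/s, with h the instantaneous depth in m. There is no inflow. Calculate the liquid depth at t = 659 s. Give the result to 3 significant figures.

0.956 m

With no inflow, A dh/dt = −0.00964 √h.
This is separable: 2 d(√h)/dt = −0.00964/A, so √h = √h₀ − (0.00964/(2A)) t.
√h = √2.18 − 0.00964·659/(2·6.37) = 1.4765 − 0.49865 = 0.97784.
h = 0.97784² = 0.95616 m.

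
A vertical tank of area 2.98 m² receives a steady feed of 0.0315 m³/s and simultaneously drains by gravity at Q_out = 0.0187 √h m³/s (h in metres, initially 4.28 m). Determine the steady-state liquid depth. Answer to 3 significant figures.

2.84 m

Unsteady balance on liquid volume: A dh/dt = Q_in − 0.0187 √h. At steady state dh/dt = 0:
Q_in = 0.0187 √h_ss ⇒ √h_ss = 0.0315/0.0187 = 1.6845.
h_ss = 1.6845² = 2.8375 m. (Since h₀ = 4.28 m > h_ss, the level will fall toward this value.)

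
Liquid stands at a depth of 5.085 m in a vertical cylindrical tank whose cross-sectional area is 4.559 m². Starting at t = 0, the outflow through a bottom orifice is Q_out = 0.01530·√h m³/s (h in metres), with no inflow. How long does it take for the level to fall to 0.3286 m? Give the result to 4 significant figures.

A dh/dt = −Q_out = −0.01530 √h.
Separate and integrate: 2(√h − √h₀) = −(0.01530/A) t.
t = 2A(√h₀ − √h)/0.01530 = 2·4.559·(√5.085 − √0.3286)/0.01530
  = 9.11800 × (2.25499 − 0.573236) / 0.01530 = 1002.24 s.

1002 s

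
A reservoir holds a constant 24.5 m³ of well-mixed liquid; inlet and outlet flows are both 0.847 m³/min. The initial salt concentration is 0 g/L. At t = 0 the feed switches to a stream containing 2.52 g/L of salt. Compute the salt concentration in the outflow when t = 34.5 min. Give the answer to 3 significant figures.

Transient balance on the dissolved component: V dC/dt = Q(C_in − C).
Rewrite as dC/dt + C/τ = C_in/τ, τ = V/Q = 28.926 min.
C approaches C_in exponentially: C(t) = C_in + (C₀ − C_in) e^(−t/τ).
C(34.5) = 2.52 + (0 − 2.52)·e^(−34.5/28.926) = 2.52 + (-2.5200)·0.30340 = 1.7554 g/L.

1.76 g/L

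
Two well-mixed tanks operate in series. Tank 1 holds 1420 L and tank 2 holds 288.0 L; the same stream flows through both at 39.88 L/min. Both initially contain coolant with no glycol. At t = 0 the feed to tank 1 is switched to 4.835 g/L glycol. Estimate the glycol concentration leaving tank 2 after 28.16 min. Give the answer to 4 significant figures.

Species balance on tank i: dCᵢ/dt = (Cᵢ₋₁ − Cᵢ)/τᵢ with τᵢ = Vᵢ/Q.
τ₁ = 1420/39.88 = 35.6068 min; τ₂ = 288.0/39.88 = 7.22166 min.
Solving the cascade with C₁(0)=C₂(0)=0 gives C₂(t) = C_in[1 − (τ₁ e^(−t/τ₁) − τ₂ e^(−t/τ₂))/(τ₁ − τ₂)].
At t = 28.16: e^(−t/τ₁) = 0.453455, e^(−t/τ₂) = 0.0202545.
C₂ = 4.835·[1 − (35.6068·0.453455 − 7.22166·0.0202545)/(28.3852)] = 4.835·0.436332 = 2.10966 g/L.

2.110 g/L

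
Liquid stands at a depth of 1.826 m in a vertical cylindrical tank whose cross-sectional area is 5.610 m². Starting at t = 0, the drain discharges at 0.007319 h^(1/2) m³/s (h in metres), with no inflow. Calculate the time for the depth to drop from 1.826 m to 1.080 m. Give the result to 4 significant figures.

478.4 s

With no inflow, A dh/dt = −0.007319 √h.
This is separable: 2 d(√h)/dt = −0.007319/A, so √h = √h₀ − (0.007319/(2A)) t.
t = 2A(√h₀ − √h)/0.007319 = 2·5.610·(√1.826 − √1.080)/0.007319
  = 11.2200 × (1.35130 − 1.03923) / 0.007319 = 478.395 s.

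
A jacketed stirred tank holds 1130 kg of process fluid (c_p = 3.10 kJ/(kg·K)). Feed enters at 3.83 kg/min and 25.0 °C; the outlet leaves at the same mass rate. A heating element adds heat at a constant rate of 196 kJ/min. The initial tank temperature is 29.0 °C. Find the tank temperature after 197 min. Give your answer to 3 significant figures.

M c_p dT/dt = ṁ c_p (T_in − T) + Q̇.
Rearrange: dT/dt = (T_ss − T)/τ with τ = M/ṁ = 295.04 min and T_ss = T_in + Q̇/(ṁ c_p) = 41.508 °C.
Integrating: T(t) = T_ss + (T₀ − T_ss) e^(−t/τ).
T(197) = 41.508 + (-12.508)·e^(−197/295.04) = 41.508 + (-12.508)·0.51288 = 35.093 °C.

35.1 °C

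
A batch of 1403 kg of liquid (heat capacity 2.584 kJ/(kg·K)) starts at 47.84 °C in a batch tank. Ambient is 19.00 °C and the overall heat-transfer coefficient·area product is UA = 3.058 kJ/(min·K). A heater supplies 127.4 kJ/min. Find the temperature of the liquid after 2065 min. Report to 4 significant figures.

58.41 °C

Heat balance on the well-mixed liquid: M c_p dT/dt = −UA(T − T_amb) + Q̇.
dT/dt = (T_ss − T)/τ with T_ss = T_amb + Q̇/UA = 19.00 + 127.4/3.058 = 60.6612 °C, τ = M c_p/UA = 1403·2.584/3.058 = 1185.53 min.
Integrating: T(t) = T_ss + (T₀ − T_ss) e^(−t/τ).
T(2065) = 60.6612 + (-12.8212)·0.175198 = 58.4150 °C.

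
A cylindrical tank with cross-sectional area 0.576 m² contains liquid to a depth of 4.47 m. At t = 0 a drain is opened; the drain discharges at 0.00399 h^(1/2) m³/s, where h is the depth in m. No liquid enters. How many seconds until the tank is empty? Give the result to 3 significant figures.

With no inflow, A dh/dt = −0.00399 √h.
∫ h^(−1/2) dh = −(0.00399/A) ∫ dt, giving 2√h = 2√h₀ − (0.00399/A) t.
Set h = 0: 2√h₀ = (0.00399/A) t_empty ⇒ t_empty = 2A√h₀/0.00399.
t_empty = 2·0.576·√4.47/0.00399 = 1.1520·2.1142/0.00399 = 610.43 s.

610 s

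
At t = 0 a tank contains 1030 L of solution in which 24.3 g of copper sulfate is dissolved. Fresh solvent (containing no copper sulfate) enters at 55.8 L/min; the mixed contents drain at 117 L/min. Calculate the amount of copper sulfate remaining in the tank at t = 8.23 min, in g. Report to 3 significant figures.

Total volume: dV/dt = Q_in − Q_out = -61.200 L/min, so V(t) = 1030 − 61.200 t and V(8.23) = 526.32 L.
Species balance (pure solvent in): dm/dt = −Q_out · m/V(t).
Separate: dm/m = −Q_out dt/V(t) ⇒ ln(m/m₀) = −(Q_out/(Q_in−Q_out)) ln(V/V₀).
m = m₀ (V₀/V)^(Q_out/(Q_in−Q_out)) = 24.3 × (1030/526.32)^(-1.9118) = 6.7323 g.

6.73 g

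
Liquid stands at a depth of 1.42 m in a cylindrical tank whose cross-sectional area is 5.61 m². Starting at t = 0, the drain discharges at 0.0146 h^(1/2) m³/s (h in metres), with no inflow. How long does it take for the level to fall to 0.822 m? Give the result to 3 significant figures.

With no inflow, A dh/dt = −0.0146 √h.
Separate and integrate: 2(√h − √h₀) = −(0.0146/A) t.
t = 2A(√h₀ − √h)/0.0146 = 2·5.61·(√1.42 − √0.822)/0.0146
  = 11.220 × (1.1916 − 0.90664) / 0.0146 = 219.02 s.

219 s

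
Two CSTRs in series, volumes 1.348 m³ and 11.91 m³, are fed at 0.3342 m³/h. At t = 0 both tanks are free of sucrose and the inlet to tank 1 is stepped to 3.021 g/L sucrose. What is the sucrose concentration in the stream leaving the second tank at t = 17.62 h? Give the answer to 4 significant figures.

0.9482 g/L

Each tank obeys Vᵢ dCᵢ/dt = Q(Cᵢ₋₁ − Cᵢ), so τᵢ = Vᵢ/Q.
τ₁ = 1.348/0.3342 = 4.03351 h; τ₂ = 11.91/0.3342 = 35.6373 h.
Solving the cascade with C₁(0)=C₂(0)=0 gives C₂(t) = C_in[1 − (τ₁ e^(−t/τ₁) − τ₂ e^(−t/τ₂))/(τ₁ − τ₂)].
At t = 17.62: e^(−t/τ₁) = 0.0126715, e^(−t/τ₂) = 0.609921.
C₂ = 3.021·[1 − (4.03351·0.0126715 − 35.6373·0.609921)/(-31.6038)] = 3.021·0.313853 = 0.948150 g/L.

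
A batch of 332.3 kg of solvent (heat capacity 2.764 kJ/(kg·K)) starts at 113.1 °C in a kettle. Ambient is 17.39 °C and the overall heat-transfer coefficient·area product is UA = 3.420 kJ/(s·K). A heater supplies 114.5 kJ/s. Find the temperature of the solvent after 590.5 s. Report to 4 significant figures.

57.77 °C

M c_p dT/dt = −UA(T − T_amb) + Q̇.
dT/dt = (T_ss − T)/τ with T_ss = T_amb + Q̇/UA = 17.39 + 114.5/3.420 = 50.8695 °C, τ = M c_p/UA = 332.3·2.764/3.420 = 268.561 s.
T approaches T_ss exponentially: T(t) = T_ss + (T₀ − T_ss) e^(−t/τ).
T(590.5) = 50.8695 + (62.2305)·0.110941 = 57.7734 °C.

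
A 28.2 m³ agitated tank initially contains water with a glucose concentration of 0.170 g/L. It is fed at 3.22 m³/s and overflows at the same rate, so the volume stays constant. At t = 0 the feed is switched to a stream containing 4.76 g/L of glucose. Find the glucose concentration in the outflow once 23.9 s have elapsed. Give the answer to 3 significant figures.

4.46 g/L

Species balance on the tank: V dC/dt = Q(C_in − C).
Rewrite as dC/dt + C/τ = C_in/τ, τ = V/Q = 8.7578 s.
This is linear first-order; C(t) = C_in + (C₀ − C_in) e^(−t/τ).
C(23.9) = 4.76 + (0.170 − 4.76)·e^(−23.9/8.7578) = 4.76 + (-4.5900)·0.065284 = 4.4603 g/L.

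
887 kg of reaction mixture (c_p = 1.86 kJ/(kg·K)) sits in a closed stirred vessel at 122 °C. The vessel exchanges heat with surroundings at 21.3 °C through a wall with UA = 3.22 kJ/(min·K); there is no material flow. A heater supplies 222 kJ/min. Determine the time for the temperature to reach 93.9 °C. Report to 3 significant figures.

1110 min

Heat balance on the well-mixed liquid: M c_p dT/dt = −UA(T − T_amb) + Q̇.
τ = M c_p/UA = 512.37 min; T_ss = T_amb + Q̇/UA = 21.3 + 222/3.22 = 90.244 °C.
T(t) = T_ss + (T₀ − T_ss)e^(−t/τ); set T = 93.9:
t = −τ ln[(T − T_ss)/(T₀ − T_ss)] = −512.37 · ln(0.11513) = 1107.6 min.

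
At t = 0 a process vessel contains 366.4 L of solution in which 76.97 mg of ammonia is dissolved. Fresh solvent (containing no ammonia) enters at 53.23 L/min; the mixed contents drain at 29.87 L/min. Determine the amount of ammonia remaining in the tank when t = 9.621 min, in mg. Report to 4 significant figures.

41.75 mg

Total volume: dV/dt = Q_in − Q_out = 23.3600 L/min, so V(t) = 366.4 + 23.3600 t and V(9.621) = 591.147 L.
Species balance (pure solvent in): dm/dt = −Q_out · m/V(t).
dm/m = −Q_out dt/(V₀ + 23.3600 t); integrating gives ln(m/m₀) = −(Q_out/(Q_in−Q_out)) ln(V/V₀).
m = m₀ (V₀/V)^(Q_out/(Q_in−Q_out)) = 76.97 × (366.4/591.147)^(1.27868) = 41.7531 mg.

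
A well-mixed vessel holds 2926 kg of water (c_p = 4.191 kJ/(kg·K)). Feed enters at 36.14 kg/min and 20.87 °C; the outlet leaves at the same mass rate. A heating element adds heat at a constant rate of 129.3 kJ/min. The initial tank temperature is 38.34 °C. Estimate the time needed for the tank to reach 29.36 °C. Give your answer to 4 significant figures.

First-law balance (no shaft work): M c_p dT/dt = ṁ c_p (T_in − T) + 129.3.
τ = M/ṁ = 80.9629 min; T_ss = T_in + Q̇/(ṁ c_p) = 21.7237 °C.
T(t) = T_ss + (T₀ − T_ss) e^(−t/τ). Set T = 29.36:
e^(−t/τ) = (29.36 − 21.7237)/(38.34 − 21.7237) = 0.459568
t = −80.9629 · ln(0.459568) = 62.9462 min.

62.95 min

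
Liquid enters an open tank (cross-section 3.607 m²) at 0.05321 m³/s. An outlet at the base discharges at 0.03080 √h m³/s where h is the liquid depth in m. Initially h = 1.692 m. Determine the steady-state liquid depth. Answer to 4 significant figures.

2.985 m

Mass balance (ρ constant): A dh/dt = Q_in − 0.03080 √h. At steady state dh/dt = 0:
Q_in = 0.03080 √h_ss ⇒ √h_ss = 0.05321/0.03080 = 1.72760.
h_ss = 1.72760² = 2.98459 m. (Since h₀ = 1.692 m < h_ss, the level will rise toward this value.)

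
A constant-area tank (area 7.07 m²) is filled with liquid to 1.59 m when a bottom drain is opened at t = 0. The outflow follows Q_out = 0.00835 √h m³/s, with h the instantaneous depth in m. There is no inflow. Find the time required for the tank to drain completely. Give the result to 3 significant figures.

Volume balance on the tank: A dh/dt = −0.00835 √h.
This is separable: 2 d(√h)/dt = −0.00835/A, so √h = √h₀ − (0.00835/(2A)) t.
Tank is empty when √h = 0: t_empty = 2A√h₀/0.00835.
t_empty = 2·7.07·√1.59/0.00835 = 14.140·1.2610/0.00835 = 2135.3 s.

2140 s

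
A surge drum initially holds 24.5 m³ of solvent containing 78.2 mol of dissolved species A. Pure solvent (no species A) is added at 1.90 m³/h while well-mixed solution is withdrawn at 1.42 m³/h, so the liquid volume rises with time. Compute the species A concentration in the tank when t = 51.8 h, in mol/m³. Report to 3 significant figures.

0.199 mol/m³

Total volume: dV/dt = Q_in − Q_out = 0.48000 m³/h, so V(t) = 24.5 + 0.48000 t and V(51.8) = 49.364 m³.
Solute balance: dm/dt = 0 − Q_out C = −Q_out m/V(t).
dm/m = −Q_out dt/(V₀ + 0.48000 t); integrating gives ln(m/m₀) = −(Q_out/(Q_in−Q_out)) ln(V/V₀).
m = m₀ (V₀/V)^(Q_out/(Q_in−Q_out)) = 78.2 × (24.5/49.364)^(2.9583) = 9.8435 mol.
C = m/V = 9.8435/49.364 = 0.19941 mol/m³.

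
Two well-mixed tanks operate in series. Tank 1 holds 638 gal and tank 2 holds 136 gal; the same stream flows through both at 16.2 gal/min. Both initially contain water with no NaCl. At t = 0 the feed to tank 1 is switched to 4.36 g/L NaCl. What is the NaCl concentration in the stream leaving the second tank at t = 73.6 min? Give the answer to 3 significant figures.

Species balance on tank i: dCᵢ/dt = (Cᵢ₋₁ − Cᵢ)/τᵢ with τᵢ = Vᵢ/Q.
τ₁ = 638/16.2 = 39.383 min; τ₂ = 136/16.2 = 8.3951 min.
Solving the cascade with C₁(0)=C₂(0)=0 gives C₂(t) = C_in[1 − (τ₁ e^(−t/τ₁) − τ₂ e^(−t/τ₂))/(τ₁ − τ₂)].
At t = 73.6: e^(−t/τ₁) = 0.15430, e^(−t/τ₂) = 0.00015578.
C₂ = 4.36·[1 − (39.383·0.15430 − 8.3951·0.00015578)/(30.988)] = 4.36·0.80394 = 3.5052 g/L.

3.51 g/L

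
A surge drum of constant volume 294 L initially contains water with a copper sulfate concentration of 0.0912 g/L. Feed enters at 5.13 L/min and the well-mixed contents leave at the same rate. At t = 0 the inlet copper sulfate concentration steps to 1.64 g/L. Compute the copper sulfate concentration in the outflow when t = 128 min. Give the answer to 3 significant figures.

1.47 g/L

Species balance on the tank: V dC/dt = Q(C_in − C).
Time constant τ = V/Q = 294/5.13 = 57.310 min.
C approaches C_in exponentially: C(t) = C_in + (C₀ − C_in) e^(−t/τ).
C(128) = 1.64 + (0.0912 − 1.64)·e^(−128/57.310) = 1.64 + (-1.5488)·0.10716 = 1.4740 g/L.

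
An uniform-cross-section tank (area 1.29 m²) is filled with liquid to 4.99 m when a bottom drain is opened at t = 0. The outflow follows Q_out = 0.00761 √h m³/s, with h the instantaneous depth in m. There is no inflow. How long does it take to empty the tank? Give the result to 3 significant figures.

757 s

A dh/dt = −Q_out = −0.00761 √h.
Separate and integrate: 2(√h − √h₀) = −(0.00761/A) t.
Tank is empty when √h = 0: t_empty = 2A√h₀/0.00761.
t_empty = 2·1.29·√4.99/0.00761 = 2.5800·2.2338/0.00761 = 757.33 s.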